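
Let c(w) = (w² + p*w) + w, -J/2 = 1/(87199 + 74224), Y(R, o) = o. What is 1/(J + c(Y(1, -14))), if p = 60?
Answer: -161423/106216336 ≈ -0.0015198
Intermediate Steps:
J = -2/161423 (J = -2/(87199 + 74224) = -2/161423 ≈ -1.2390e-5)
c(w) = w² + 61*w (c(w) = (w² + 60*w) + w = w² + 61*w)
1/(J + c(Y(1, -14))) = 1/(-2/161423 - 14*(61 - 14)) = 1/(-2/161423 - 14*47) = 1/(-2/161423 - 658) = 1/(-106216336/161423) = -161423/106216336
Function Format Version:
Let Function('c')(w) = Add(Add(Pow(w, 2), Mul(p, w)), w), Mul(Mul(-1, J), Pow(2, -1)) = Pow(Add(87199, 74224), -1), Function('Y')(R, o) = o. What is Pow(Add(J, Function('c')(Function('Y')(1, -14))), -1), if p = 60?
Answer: Rational(-161423, 106216336) ≈ -0.0015198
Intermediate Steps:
J = Rational(-2, 161423) (J = Mul(-2, Pow(Add(87199, 74224), -1)) = Mul(-2, Pow(161423, -1)) = Mul(-2, Rational(1, 161423)) = Rational(-2, 161423) ≈ -1.2390e-5)
Function('c')(w) = Add(Pow(w, 2), Mul(61, w)) (Function('c')(w) = Add(Add(Pow(w, 2), Mul(60, w)), w) = Add(Pow(w, 2), Mul(61, w)))
Pow(Add(J, Function('c')(Function('Y')(1, -14))), -1) = Pow(Add(Rational(-2, 161423), Mul(-14, Add(61, -14))), -1) = Pow(Add(Rational(-2, 161423), Mul(-14, 47)), -1) = Pow(Add(Rational(-2, 161423), -658), -1) = Pow(Rational(-106216336, 161423), -1) = Rational(-161423, 106216336)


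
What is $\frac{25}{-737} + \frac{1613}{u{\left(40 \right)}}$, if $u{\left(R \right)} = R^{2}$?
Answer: $\frac{1148781}{1179200} \approx 0.9742$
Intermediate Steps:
$\frac{25}{-737} + \frac{1613}{u{\left(40 \right)}} = \frac{25}{-737} + \frac{1613}{40^{2}} = 25 \left(- \frac{1}{737}\right) + \frac{1613}{1600} = - \frac{25}{737} + 1613 \cdot \frac{1}{1600} = - \frac{25}{737} + \frac{1613}{1600} = \frac{1148781}{1179200}$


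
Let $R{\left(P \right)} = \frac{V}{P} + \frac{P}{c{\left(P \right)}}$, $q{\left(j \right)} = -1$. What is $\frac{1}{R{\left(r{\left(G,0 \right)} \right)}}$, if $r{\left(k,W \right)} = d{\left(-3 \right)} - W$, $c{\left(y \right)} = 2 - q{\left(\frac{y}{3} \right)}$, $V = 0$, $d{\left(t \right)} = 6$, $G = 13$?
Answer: $\frac{1}{2} \approx 0.5$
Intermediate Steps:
$c{\left(y \right)} = 3$ ($c{\left(y \right)} = 2 - -1 = 2 + 1 = 3$)
$r{\left(k,W \right)} = 6 - W$
$R{\left(P \right)} = \frac{P}{3}$ ($R{\left(P \right)} = \frac{0}{P} + \frac{P}{3} = 0 + P \frac{1}{3} = 0 + \frac{P}{3} = \frac{P}{3}$)
$\frac{1}{R{\left(r{\left(G,0 \right)} \right)}} = \frac{1}{\frac{1}{3} \left(6 - 0\right)} = \frac{1}{\frac{1}{3} \left(6 + 0\right)} = \frac{1}{\frac{1}{3} \cdot 6} = \frac{1}{2}$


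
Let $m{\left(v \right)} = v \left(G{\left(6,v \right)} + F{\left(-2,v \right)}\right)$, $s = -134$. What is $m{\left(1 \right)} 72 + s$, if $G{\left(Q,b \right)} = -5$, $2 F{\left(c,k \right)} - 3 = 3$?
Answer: $-278$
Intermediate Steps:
$F{\left(c,k \right)} = 3$ ($F{\left(c,k \right)} = \frac{3}{2} + \frac{1}{2} \cdot 3 = \frac{3}{2} + \frac{3}{2} = 3$)
$m{\left(v \right)} = - 2 v$ ($m{\left(v \right)} = v \left(-5 + 3\right) = v \left(-2\right) = - 2 v$)
$m{\left(1 \right)} 72 + s = \left(-2\right) 1 \cdot 72 - 134 = \left(-2\right) 72 - 134 = -144 - 134 = -278$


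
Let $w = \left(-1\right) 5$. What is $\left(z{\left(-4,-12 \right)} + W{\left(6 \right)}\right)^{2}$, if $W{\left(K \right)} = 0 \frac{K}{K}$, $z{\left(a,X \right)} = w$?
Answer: $25$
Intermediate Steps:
$w = -5$
$z{\left(a,X \right)} = -5$
$W{\left(K \right)} = 0$ ($W{\left(K \right)} = 0 \cdot 1 = 0$)
$\left(z{\left(-4,-12 \right)} + W{\left(6 \right)}\right)^{2} = \left(-5 + 0\right)^{2} = \left(-5\right)^{2} = 25$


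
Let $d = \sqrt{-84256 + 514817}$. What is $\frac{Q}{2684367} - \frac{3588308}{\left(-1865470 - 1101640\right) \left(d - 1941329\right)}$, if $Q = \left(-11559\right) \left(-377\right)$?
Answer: $\frac{1353601504847163092315821}{833818012009134727125600} - \frac{897077 \sqrt{430561}}{2795579780291671200} \approx 1.6234$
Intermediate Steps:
$d = \sqrt{430561} \approx 656.17$
$Q = 4357743$
$\frac{Q}{2684367} - \frac{3588308}{\left(-1865470 - 1101640\right) \left(d - 1941329\right)} = \frac{4357743}{2684367} - \frac{3588308}{\left(-1865470 - 1101640\right) \left(\sqrt{430561} - 1941329\right)} = 4357743 \cdot \frac{1}{2684367} - \frac{3588308}{\left(-2967110\right) \left(-1941329 + \sqrt{430561}\right)} = \frac{1452581}{894789} - \frac{3588308}{5760136689190 - 2967110 \sqrt{430561}}$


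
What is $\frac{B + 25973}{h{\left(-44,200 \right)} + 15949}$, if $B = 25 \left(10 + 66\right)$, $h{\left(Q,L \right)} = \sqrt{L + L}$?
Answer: $\frac{9291}{5323} \approx 1.7454$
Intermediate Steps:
$h{\left(Q,L \right)} = \sqrt{2} \sqrt{L}$ ($h{\left(Q,L \right)} = \sqrt{2 L} = \sqrt{2} \sqrt{L}$)
$B = 1900$ ($B = 25 \cdot 76 = 1900$)
$\frac{B + 25973}{h{\left(-44,200 \right)} + 15949} = \frac{1900 + 25973}{\sqrt{2} \sqrt{200} + 15949} = \frac{27873}{\sqrt{2} \cdot 10 \sqrt{2} + 15949} = \frac{27873}{20 + 15949} = \frac{27873}{15969} = 27873 \cdot \frac{1}{15969} = \frac{9291}{5323}$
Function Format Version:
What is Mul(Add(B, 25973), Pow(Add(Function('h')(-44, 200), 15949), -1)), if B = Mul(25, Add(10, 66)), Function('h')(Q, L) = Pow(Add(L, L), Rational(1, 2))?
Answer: Rational(9291, 5323) ≈ 1.7454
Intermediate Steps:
Function('h')(Q, L) = Mul(Pow(2, Rational(1, 2)), Pow(L, Rational(1, 2))) (Function('h')(Q, L) = Pow(Mul(2, L), Rational(1, 2)) = Mul(Pow(2, Rational(1, 2)), Pow(L, Rational(1, 2))))
B = 1900 (B = Mul(25, 76) = 1900)
Mul(Add(B, 25973), Pow(Add(Function('h')(-44, 200), 15949), -1)) = Mul(Add(1900, 25973), Pow(Add(Mul(Pow(2, Rational(1, 2)), Pow(200, Rational(1, 2))), 15949), -1)) = Mul(27873, Pow(Add(Mul(Pow(2, Rational(1, 2)), Mul(10, Pow(2, Rational(1, 2)))), 15949), -1)) = Mul(27873, Pow(Add(20, 15949), -1)) = Mul(27873, Pow(15969, -1)) = Mul(27873, Rational(1, 15969)) = Rational(9291, 5323)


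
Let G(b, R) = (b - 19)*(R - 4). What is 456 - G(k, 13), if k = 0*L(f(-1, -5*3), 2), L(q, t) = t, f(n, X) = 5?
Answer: 627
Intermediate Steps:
k = 0 (k = 0*2 = 0)
G(b, R) = (-19 + b)*(-4 + R)
456 - G(k, 13) = 456 - (76 - 19*13 - 4*0 + 13*0) = 456 - (76 - 247 + 0 + 0) = 456 - 1*(-171) = 456 + 171 = 627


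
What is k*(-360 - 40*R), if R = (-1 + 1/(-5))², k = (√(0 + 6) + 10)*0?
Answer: 0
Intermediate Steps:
k = 0 (k = (√6 + 10)*0 = (10 + √6)*0 = 0)
R = 36/25 (R = (-1 + 1*(-⅕))² = (-1 - ⅕)² = (-6/5)² = 36/25 ≈ 1.4400)
k*(-360 - 40*R) = 0*(-360 - 40*36/25) = 0*(-360 - 288/5) = 0*(-2088/5) = 0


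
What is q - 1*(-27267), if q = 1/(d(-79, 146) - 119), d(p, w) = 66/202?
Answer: 326822161/11986 ≈ 27267.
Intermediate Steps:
d(p, w) = 33/101 (d(p, w) = 66*(1/202) = 33/101)
q = -101/11986 (q = 1/(33/101 - 119) = 1/(-11986/101) = -101/11986 ≈ -0.0084265)
q - 1*(-27267) = -101/11986 - 1*(-27267) = -101/11986 + 27267 = 326822161/11986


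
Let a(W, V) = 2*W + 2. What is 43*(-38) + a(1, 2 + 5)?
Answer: -1630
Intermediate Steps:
a(W, V) = 2 + 2*W
43*(-38) + a(1, 2 + 5) = 43*(-38) + (2 + 2*1) = -1634 + (2 + 2) = -1634 + 4 = -1630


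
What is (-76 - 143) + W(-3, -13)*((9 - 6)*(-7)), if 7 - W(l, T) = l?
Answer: -429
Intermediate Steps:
W(l, T) = 7 - l
(-76 - 143) + W(-3, -13)*((9 - 6)*(-7)) = (-76 - 143) + (7 - 1*(-3))*((9 - 6)*(-7)) = -219 + (7 + 3)*(3*(-7)) = -219 + 10*(-21) = -219 - 210 = -429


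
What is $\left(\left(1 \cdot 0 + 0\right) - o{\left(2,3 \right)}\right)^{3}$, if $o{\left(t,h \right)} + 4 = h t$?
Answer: $-8$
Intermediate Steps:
$o{\left(t,h \right)} = -4 + h t$
$\left(\left(1 \cdot 0 + 0\right) - o{\left(2,3 \right)}\right)^{3} = \left(\left(1 \cdot 0 + 0\right) - \left(-4 + 3 \cdot 2\right)\right)^{3} = \left(\left(0 + 0\right) - \left(-4 + 6\right)\right)^{3} = \left(0 - 2\right)^{3} = \left(-2\right)^{3} = -8$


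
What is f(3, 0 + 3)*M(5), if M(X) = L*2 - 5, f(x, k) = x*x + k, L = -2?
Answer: -108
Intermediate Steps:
f(x, k) = k + x² (f(x, k) = x² + k = k + x²)
M(X) = -9 (M(X) = -2*2 - 5 = -4 - 5 = -9)
f(3, 0 + 3)*M(5) = ((0 + 3) + 3²)*(-9) = (3 + 9)*(-9) = 12*(-9) = -108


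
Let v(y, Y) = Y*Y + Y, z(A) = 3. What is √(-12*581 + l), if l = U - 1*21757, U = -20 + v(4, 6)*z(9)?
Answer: I*√28623 ≈ 169.18*I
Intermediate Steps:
v(y, Y) = Y + Y² (v(y, Y) = Y² + Y = Y + Y²)
U = 106 (U = -20 + (6*(1 + 6))*3 = -20 + (6*7)*3 = -20 + 42*3 = -20 + 126 = 106)
l = -21651 (l = 106 - 1*21757 = 106 - 21757 = -21651)
√(-12*581 + l) = √(-12*581 - 21651) = √(-6972 - 21651) = √(-28623) = I*√28623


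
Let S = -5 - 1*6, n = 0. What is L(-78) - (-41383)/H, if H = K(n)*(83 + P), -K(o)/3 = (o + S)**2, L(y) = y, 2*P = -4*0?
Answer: -2391445/30129 ≈ -79.374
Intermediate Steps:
P = 0 (P = (-4*0)/2 = (1/2)*0 = 0)
S = -11 (S = -5 - 6 = -11)
K(o) = -3*(-11 + o)**2 (K(o) = -3*(o - 11)**2 = -3*(-11 + o)**2)
H = -30129 (H = (-3*(-11 + 0)**2)*(83 + 0) = -3*(-11)**2*83 = -3*121*83 = -363*83 = -30129)
L(-78) - (-41383)/H = -78 - (-41383)/(-30129) = -78 - (-41383)*(-1)/30129 = -78 - 1*41383/30129 = -78 - 41383/30129 = -2391445/30129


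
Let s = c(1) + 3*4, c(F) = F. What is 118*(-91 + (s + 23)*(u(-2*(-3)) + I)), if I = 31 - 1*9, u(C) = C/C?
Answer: 86966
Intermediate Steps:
u(C) = 1
I = 22 (I = 31 - 9 = 22)
s = 13 (s = 1 + 3*4 = 1 + 12 = 13)
118*(-91 + (s + 23)*(u(-2*(-3)) + I)) = 118*(-91 + (13 + 23)*(1 + 22)) = 118*(-91 + 36*23) = 118*(-91 + 828) = 118*737 = 86966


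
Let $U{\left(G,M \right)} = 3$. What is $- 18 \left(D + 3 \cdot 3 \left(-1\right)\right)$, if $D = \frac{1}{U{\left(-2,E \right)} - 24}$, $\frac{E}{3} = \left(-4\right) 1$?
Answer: $\frac{1140}{7} \approx 162.86$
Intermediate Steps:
$E = -12$ ($E = 3 \left(\left(-4\right) 1\right) = 3 \left(-4\right) = -12$)
$D = - \frac{1}{21}$ ($D = \frac{1}{3 - 24} = \frac{1}{-21} = - \frac{1}{21} \approx -0.047619$)
$- 18 \left(D + 3 \cdot 3 \left(-1\right)\right) = - 18 \left(- \frac{1}{21} + 3 \cdot 3 \left(-1\right)\right) = - 18 \left(- \frac{1}{21} + 9 \left(-1\right)\right) = - 18 \left(- \frac{1}{21} - 9\right) = \left(-18\right) \left(- \frac{190}{21}\right) = \frac{1140}{7}$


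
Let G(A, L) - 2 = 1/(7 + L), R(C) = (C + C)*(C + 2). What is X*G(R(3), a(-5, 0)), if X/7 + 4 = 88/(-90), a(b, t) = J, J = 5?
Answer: -1960/27 ≈ -72.593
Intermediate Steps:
a(b, t) = 5
R(C) = 2*C*(2 + C) (R(C) = (2*C)*(2 + C) = 2*C*(2 + C))
G(A, L) = 2 + 1/(7 + L)
X = -1568/45 (X = -28 + 7*(88/(-90)) = -28 + 7*(88*(-1/90)) = -28 + 7*(-44/45) = -28 - 308/45 = -1568/45 ≈ -34.844)
X*G(R(3), a(-5, 0)) = -1568*(15 + 2*5)/(45*(7 + 5)) = -1568*(15 + 10)/(45*12) = -392*25/135 = -1568/45*25/12 = -1960/27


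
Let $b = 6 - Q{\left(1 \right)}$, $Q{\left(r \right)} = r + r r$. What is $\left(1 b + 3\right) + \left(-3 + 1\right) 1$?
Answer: $5$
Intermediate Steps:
$Q{\left(r \right)} = r + r^{2}$
$b = 4$ ($b = 6 - 1 \left(1 + 1\right) = 6 - 1 \cdot 2 = 6 - 2 = 4$)
$\left(1 b + 3\right) + \left(-3 + 1\right) 1 = \left(1 \cdot 4 + 3\right) + \left(-3 + 1\right) 1 = \left(4 + 3\right) - 2 = 7 - 2 = 5$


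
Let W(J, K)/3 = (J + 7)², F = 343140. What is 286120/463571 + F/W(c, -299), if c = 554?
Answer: 143071223500/145895528691 ≈ 0.98064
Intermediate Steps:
W(J, K) = 3*(7 + J)² (W(J, K) = 3*(J + 7)² = 3*(7 + J)²)
286120/463571 + F/W(c, -299) = 286120/463571 + 343140/((3*(7 + 554)²)) = 286120*(1/463571) + 343140/((3*561²)) = 286120/463571 + 343140/((3*314721)) = 286120/463571 + 343140/944163 = 286120/463571 + 343140*(1/944163) = 286120/463571 + 114380/314721 = 143071223500/145895528691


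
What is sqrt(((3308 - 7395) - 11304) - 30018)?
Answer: I*sqrt(45409) ≈ 213.09*I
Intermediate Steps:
sqrt(((3308 - 7395) - 11304) - 30018) = sqrt((-4087 - 11304) - 30018) = sqrt(-15391 - 30018) = sqrt(-45409) = I*sqrt(45409)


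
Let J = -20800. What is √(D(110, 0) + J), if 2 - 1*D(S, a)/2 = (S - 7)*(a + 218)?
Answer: 2*I*√16426 ≈ 256.33*I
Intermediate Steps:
D(S, a) = 4 - 2*(-7 + S)*(218 + a) (D(S, a) = 4 - 2*(S - 7)*(a + 218) = 4 - 2*(-7 + S)*(218 + a))
√(D(110, 0) + J) = √((3056 - 436*110 + 14*0 - 2*110*0) - 20800) = √((3056 - 47960 + 0 + 0) - 20800) = √(-44904 - 20800) = √(-65704) = 2*I*√16426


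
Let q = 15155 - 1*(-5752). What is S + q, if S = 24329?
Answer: 45236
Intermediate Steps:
q = 20907 (q = 15155 + 5752 = 20907)
S + q = 24329 + 20907 = 45236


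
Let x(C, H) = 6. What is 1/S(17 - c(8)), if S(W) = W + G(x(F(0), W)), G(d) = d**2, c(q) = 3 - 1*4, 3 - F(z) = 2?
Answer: 1/54 ≈ 0.018519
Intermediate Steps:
F(z) = 1 (F(z) = 3 - 1*2 = 3 - 2 = 1)
c(q) = -1 (c(q) = 3 - 4 = -1)
S(W) = 36 + W (S(W) = W + 6**2 = W + 36 = 36 + W)
1/S(17 - c(8)) = 1/(36 + (17 - 1*(-1))) = 1/(36 + (17 + 1)) = 1/(36 + 18) = 1/54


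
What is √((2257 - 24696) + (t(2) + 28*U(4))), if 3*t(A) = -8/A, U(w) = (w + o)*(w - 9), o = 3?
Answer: I*√210783/3 ≈ 153.04*I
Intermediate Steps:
U(w) = (-9 + w)*(3 + w) (U(w) = (w + 3)*(w - 9) = (3 + w)*(-9 + w) = (-9 + w)*(3 + w))
t(A) = -8/(3*A) (t(A) = (-8/A)/3 = -8/(3*A))
√((2257 - 24696) + (t(2) + 28*U(4))) = √((2257 - 24696) + (-8/3/2 + 28*(-27 + 4² - 6*4))) = √(-22439 + (-8/3*½ + 28*(-27 + 16 - 24))) = √(-22439 + (-4/3 + 28*(-35))) = √(-22439 + (-4/3 - 980)) = √(-22439 - 2944/3) = √(-70261/3) = I*√210783/3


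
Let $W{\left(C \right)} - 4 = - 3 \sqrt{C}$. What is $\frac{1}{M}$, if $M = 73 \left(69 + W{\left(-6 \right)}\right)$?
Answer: $\frac{1}{5383} + \frac{3 i \sqrt{6}}{392959} \approx 0.00018577 + 1.87 \cdot 10^{-5} i$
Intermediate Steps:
$W{\left(C \right)} = 4 - 3 \sqrt{C}$
$M = 5329 - 219 i \sqrt{6}$ ($M = 73 \left(69 + \left(4 - 3 \sqrt{-6}\right)\right) = 73 \left(69 + \left(4 - 3 i \sqrt{6}\right)\right) = 73 \left(73 - 3 i \sqrt{6}\right) = 5329 - 219 i \sqrt{6} \approx 5329.0 - 536.44 i$)
$\frac{1}{M} = \frac{1}{5329 - 219 i \sqrt{6}}$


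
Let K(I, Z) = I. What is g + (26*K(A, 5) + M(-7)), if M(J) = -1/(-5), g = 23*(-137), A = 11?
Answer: -14324/5 ≈ -2864.8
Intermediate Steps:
g = -3151
M(J) = ⅕ (M(J) = -1*(-⅕) = ⅕)
g + (26*K(A, 5) + M(-7)) = -3151 + (26*11 + ⅕) = -3151 + (286 + ⅕) = -3151 + 1431/5 = -14324/5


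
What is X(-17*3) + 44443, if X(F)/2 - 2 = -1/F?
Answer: 2266799/51 ≈ 44447.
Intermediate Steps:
X(F) = 4 - 2/F (X(F) = 4 + 2*(-1/F) = 4 - 2/F)
X(-17*3) + 44443 = (4 - 2/((-17*3))) + 44443 = (4 - 2/(-51)) + 44443 = (4 - 2*(-1/51)) + 44443 = (4 + 2/51) + 44443 = 206/51 + 44443 = 2266799/51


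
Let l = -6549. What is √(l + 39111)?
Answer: 9*√402 ≈ 180.45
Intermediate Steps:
√(l + 39111) = √(-6549 + 39111) = √32562 = 9*√402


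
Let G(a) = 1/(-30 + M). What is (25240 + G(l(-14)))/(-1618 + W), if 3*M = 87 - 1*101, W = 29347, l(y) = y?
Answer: 2624957/2883816 ≈ 0.91024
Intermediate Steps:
M = -14/3 (M = (87 - 1*101)/3 = (87 - 101)/3 = (1/3)*(-14) = -14/3 ≈ -4.6667)
G(a) = -3/104 (G(a) = 1/(-30 - 14/3) = 1/(-104/3) = -3/104)
(25240 + G(l(-14)))/(-1618 + W) = (25240 - 3/104)/(-1618 + 29347) = (2624957/104)/27729 = (2624957/104)*(1/27729) = 2624957/2883816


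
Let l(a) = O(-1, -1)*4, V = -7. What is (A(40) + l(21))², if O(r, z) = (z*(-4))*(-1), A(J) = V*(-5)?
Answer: 361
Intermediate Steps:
A(J) = 35 (A(J) = -7*(-5) = 35)
O(r, z) = 4*z (O(r, z) = -4*z*(-1) = 4*z)
l(a) = -16 (l(a) = (4*(-1))*4 = -4*4 = -16)
(A(40) + l(21))² = (35 - 16)² = 19² = 361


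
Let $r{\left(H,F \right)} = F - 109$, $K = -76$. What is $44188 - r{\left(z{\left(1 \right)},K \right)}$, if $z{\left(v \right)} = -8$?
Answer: $44373$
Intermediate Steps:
$r{\left(H,F \right)} = -109 + F$
$44188 - r{\left(z{\left(1 \right)},K \right)} = 44188 - \left(-109 - 76\right) = 44188 - -185 = 44188 + 185 = 44373$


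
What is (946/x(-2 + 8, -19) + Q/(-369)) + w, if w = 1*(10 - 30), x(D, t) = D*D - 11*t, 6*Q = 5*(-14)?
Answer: -4368503/271215 ≈ -16.107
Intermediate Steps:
Q = -35/3 (Q = (5*(-14))/6 = (⅙)*(-70) = -35/3 ≈ -11.667)
x(D, t) = D² - 11*t
w = -20 (w = 1*(-20) = -20)
(946/x(-2 + 8, -19) + Q/(-369)) + w = (946/((-2 + 8)² - 11*(-19)) - 35/3/(-369)) - 20 = (946/(6² + 209) - 35/3*(-1/369)) - 20 = (946/(36 + 209) + 35/1107) - 20 = (946/245 + 35/1107) - 20 = 1055797/271215 - 20 = -4368503/271215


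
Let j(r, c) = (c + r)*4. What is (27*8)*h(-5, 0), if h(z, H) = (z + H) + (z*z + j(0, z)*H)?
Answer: 4320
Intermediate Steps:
j(r, c) = 4*c + 4*r
h(z, H) = H + z + z² + 4*H*z (h(z, H) = (z + H) + (z*z + (4*z + 4*0)*H) = (H + z) + (z² + (4*z + 0)*H) = (H + z) + (z² + (4*z)*H) = (H + z) + (z² + 4*H*z) = H + z + z² + 4*H*z)
(27*8)*h(-5, 0) = (27*8)*(0 - 5 + (-5)² + 4*0*(-5)) = 216*(0 - 5 + 25 + 0) = 216*20 = 4320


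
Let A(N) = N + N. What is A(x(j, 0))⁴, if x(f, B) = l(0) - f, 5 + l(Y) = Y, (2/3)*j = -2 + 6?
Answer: 234256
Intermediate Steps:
j = 6 (j = 3*(-2 + 6)/2 = (3/2)*4 = 6)
l(Y) = -5 + Y
x(f, B) = -5 - f (x(f, B) = (-5 + 0) - f = -5 - f)
A(N) = 2*N
A(x(j, 0))⁴ = (2*(-5 - 1*6))⁴ = (2*(-5 - 6))⁴ = (2*(-11))⁴ = (-22)⁴ = 234256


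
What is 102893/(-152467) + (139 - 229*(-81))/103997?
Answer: -1121608575/2265158657 ≈ -0.49516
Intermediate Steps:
102893/(-152467) + (139 - 229*(-81))/103997 = 102893*(-1/152467) + (139 + 18549)*(1/103997) = -14699/21781 + 18688*(1/103997) = -14699/21781 + 18688/103997 = -1121608575/2265158657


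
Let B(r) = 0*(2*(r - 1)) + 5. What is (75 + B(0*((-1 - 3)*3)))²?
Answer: 6400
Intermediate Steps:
B(r) = 5 (B(r) = 0*(2*(-1 + r)) + 5 = 0*(-2 + 2*r) + 5 = 0 + 5 = 5)
(75 + B(0*((-1 - 3)*3)))² = (75 + 5)² = 80² = 6400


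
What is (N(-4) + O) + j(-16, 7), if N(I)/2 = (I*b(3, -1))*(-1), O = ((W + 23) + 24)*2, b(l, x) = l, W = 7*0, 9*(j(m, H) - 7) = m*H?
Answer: 1013/9 ≈ 112.56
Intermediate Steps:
j(m, H) = 7 + H*m/9 (j(m, H) = 7 + (m*H)/9 = 7 + (H*m)/9 = 7 + H*m/9)
W = 0
O = 94 (O = ((0 + 23) + 24)*2 = (23 + 24)*2 = 47*2 = 94)
N(I) = -6*I (N(I) = 2*((I*3)*(-1)) = 2*((3*I)*(-1)) = 2*(-3*I) = -6*I)
(N(-4) + O) + j(-16, 7) = (-6*(-4) + 94) + (7 + (⅑)*7*(-16)) = (24 + 94) + (7 - 112/9) = 118 - 49/9 = 1013/9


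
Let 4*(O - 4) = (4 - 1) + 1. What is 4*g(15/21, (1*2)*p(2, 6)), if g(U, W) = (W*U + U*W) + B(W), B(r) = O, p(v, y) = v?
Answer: 300/7 ≈ 42.857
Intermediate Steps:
O = 5 (O = 4 + ((4 - 1) + 1)/4 = 4 + (3 + 1)/4 = 4 + (1/4)*4 = 4 + 1 = 5)
B(r) = 5
g(U, W) = 5 + 2*U*W (g(U, W) = (W*U + U*W) + 5 = (U*W + U*W) + 5 = 2*U*W + 5 = 5 + 2*U*W)
4*g(15/21, (1*2)*p(2, 6)) = 4*(5 + 2*(15/21)*((1*2)*2)) = 4*(5 + 2*(15*(1/21))*(2*2)) = 4*(5 + 2*(5/7)*4) = 4*(5 + 40/7) = 4*(75/7) = 300/7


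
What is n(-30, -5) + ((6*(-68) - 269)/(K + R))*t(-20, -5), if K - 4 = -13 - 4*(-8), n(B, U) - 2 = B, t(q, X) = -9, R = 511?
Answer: -2953/178 ≈ -16.590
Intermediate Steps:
n(B, U) = 2 + B
K = 23 (K = 4 + (-13 - 4*(-8)) = 4 + (-13 + 32) = 4 + 19 = 23)
n(-30, -5) + ((6*(-68) - 269)/(K + R))*t(-20, -5) = (2 - 30) + ((6*(-68) - 269)/(23 + 511))*(-9) = -28 + ((-408 - 269)/534)*(-9) = -28 - 677*1/534*(-9) = -28 - 677/534*(-9) = -28 + 2031/178 = -2953/178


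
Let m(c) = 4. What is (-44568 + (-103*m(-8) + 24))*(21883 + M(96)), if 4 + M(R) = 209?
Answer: -992988128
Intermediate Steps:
M(R) = 205 (M(R) = -4 + 209 = 205)
(-44568 + (-103*m(-8) + 24))*(21883 + M(96)) = (-44568 + (-103*4 + 24))*(21883 + 205) = (-44568 + (-412 + 24))*22088 = (-44568 - 388)*22088 = -44956*22088 = -992988128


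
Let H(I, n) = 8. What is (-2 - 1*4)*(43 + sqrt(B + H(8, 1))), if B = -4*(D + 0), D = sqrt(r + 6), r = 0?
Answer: -258 - 12*sqrt(2 - sqrt(6)) ≈ -258.0 - 8.0453*I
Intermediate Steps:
D = sqrt(6) (D = sqrt(0 + 6) = sqrt(6) ≈ 2.4495)
B = -4*sqrt(6) (B = -4*(sqrt(6) + 0) = -4*sqrt(6) ≈ -9.7980)
(-2 - 1*4)*(43 + sqrt(B + H(8, 1))) = (-2 - 1*4)*(43 + sqrt(-4*sqrt(6) + 8)) = (-2 - 4)*(43 + sqrt(8 - 4*sqrt(6))) = -6*(43 + sqrt(8 - 4*sqrt(6))) = -258 - 6*sqrt(8 - 4*sqrt(6))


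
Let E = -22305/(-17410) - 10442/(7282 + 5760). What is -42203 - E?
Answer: -958277377425/22706122 ≈ -42204.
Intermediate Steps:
E = 10910659/22706122 (E = -22305*(-1/17410) - 10442/13042 = 4461/3482 - 10442*1/13042 = 4461/3482 - 5221/6521 = 10910659/22706122 ≈ 0.48052)
-42203 - E = -42203 - 1*10910659/22706122 = -42203 - 10910659/22706122 = -958277377425/22706122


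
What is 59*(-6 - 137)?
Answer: -8437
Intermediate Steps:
59*(-6 - 137) = 59*(-143) = -8437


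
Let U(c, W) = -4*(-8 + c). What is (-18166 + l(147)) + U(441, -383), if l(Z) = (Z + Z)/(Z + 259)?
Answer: -577021/29 ≈ -19897.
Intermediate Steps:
U(c, W) = 32 - 4*c
l(Z) = 2*Z/(259 + Z) (l(Z) = (2*Z)/(259 + Z) = 2*Z/(259 + Z))
(-18166 + l(147)) + U(441, -383) = (-18166 + 2*147/(259 + 147)) + (32 - 4*441) = (-18166 + 2*147/406) + (32 - 1764) = (-18166 + 2*147*(1/406)) - 1732 = (-18166 + 21/29) - 1732 = -526793/29 - 1732 = -577021/29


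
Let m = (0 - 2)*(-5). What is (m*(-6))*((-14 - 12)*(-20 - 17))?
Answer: -57720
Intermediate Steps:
m = 10 (m = -2*(-5) = 10)
(m*(-6))*((-14 - 12)*(-20 - 17)) = (10*(-6))*((-14 - 12)*(-20 - 17)) = -(-1560)*(-37) = -60*962 = -57720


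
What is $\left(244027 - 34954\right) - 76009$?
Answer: $133064$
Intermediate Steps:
$\left(244027 - 34954\right) - 76009 = 209073 - 76009 = 133064$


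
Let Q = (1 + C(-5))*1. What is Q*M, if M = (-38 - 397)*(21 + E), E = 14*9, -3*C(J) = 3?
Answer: 0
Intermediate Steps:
C(J) = -1 (C(J) = -⅓*3 = -1)
E = 126
M = -63945 (M = (-38 - 397)*(21 + 126) = -435*147 = -63945)
Q = 0 (Q = (1 - 1)*1 = 0*1 = 0)
Q*M = 0*(-63945) = 0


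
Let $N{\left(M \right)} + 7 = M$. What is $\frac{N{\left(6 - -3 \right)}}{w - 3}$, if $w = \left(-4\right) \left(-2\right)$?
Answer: $\frac{2}{5} \approx 0.4$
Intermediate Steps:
$w = 8$
$N{\left(M \right)} = -7 + M$
$\frac{N{\left(6 - -3 \right)}}{w - 3} = \frac{-7 + \left(6 - -3\right)}{8 - 3} = \frac{-7 + \left(6 + 3\right)}{5} = \left(-7 + 9\right) \frac{1}{5} = 2 \cdot \frac{1}{5} = \frac{2}{5}$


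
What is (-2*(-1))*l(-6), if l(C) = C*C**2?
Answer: -432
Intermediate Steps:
l(C) = C**3
(-2*(-1))*l(-6) = -2*(-1)*(-6)**3 = 2*(-216) = -432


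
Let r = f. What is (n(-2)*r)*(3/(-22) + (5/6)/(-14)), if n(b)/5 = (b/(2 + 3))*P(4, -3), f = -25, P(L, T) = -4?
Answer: 9050/231 ≈ 39.177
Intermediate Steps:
n(b) = -4*b (n(b) = 5*((b/(2 + 3))*(-4)) = 5*((b/5)*(-4)) = 5*(-4*b/5) = -4*b)
r = -25
(n(-2)*r)*(3/(-22) + (5/6)/(-14)) = (-4*(-2)*(-25))*(3/(-22) + (5/6)/(-14)) = (8*(-25))*(3*(-1/22) + (5*(⅙))*(-1/14)) = -200*(-3/22 + (⅚)*(-1/14)) = -200*(-3/22 - 5/84) = -200*(-181/924) = 9050/231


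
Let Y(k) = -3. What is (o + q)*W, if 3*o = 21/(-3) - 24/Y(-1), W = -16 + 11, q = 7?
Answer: -110/3 ≈ -36.667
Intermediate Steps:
W = -5
o = ⅓ (o = (21/(-3) - 24/(-3))/3 = (21*(-⅓) - 24*(-⅓))/3 = (-7 + 8)/3 = (⅓)*1 = ⅓ ≈ 0.33333)
(o + q)*W = (⅓ + 7)*(-5) = (22/3)*(-5) = -110/3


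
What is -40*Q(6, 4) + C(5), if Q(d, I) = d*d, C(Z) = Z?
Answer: -1435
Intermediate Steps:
Q(d, I) = d²
-40*Q(6, 4) + C(5) = -40*6² + 5 = -40*36 + 5 = -1440 + 5 = -1435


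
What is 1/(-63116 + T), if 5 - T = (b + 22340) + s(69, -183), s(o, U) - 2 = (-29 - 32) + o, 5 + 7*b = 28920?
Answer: -7/627142 ≈ -1.1162e-5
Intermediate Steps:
b = 28915/7 (b = -5/7 + (1/7)*28920 = -5/7 + 28920/7 = 28915/7 ≈ 4130.7)
s(o, U) = -59 + o (s(o, U) = 2 + ((-29 - 32) + o) = 2 + (-61 + o) = -59 + o)
T = -185330/7 (T = 5 - ((28915/7 + 22340) + (-59 + 69)) = 5 - (185295/7 + 10) = 5 - 1*185365/7 = 5 - 185365/7 = -185330/7 ≈ -26476.)
1/(-63116 + T) = 1/(-63116 - 185330/7) = 1/(-627142/7) = -7/627142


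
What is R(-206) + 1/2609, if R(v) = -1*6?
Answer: -15653/2609 ≈ -5.9996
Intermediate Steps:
R(v) = -6
R(-206) + 1/2609 = -6 + 1/2609 = -15653/2609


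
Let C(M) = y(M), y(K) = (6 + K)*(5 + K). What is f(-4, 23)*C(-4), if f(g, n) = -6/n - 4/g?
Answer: 34/23 ≈ 1.4783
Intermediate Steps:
y(K) = (5 + K)*(6 + K)
C(M) = 30 + M**2 + 11*M
f(-4, 23)*C(-4) = (-6/23 - 4/(-4))*(30 + (-4)**2 + 11*(-4)) = (-6*1/23 - 4*(-1/4))*(30 + 16 - 44) = (-6/23 + 1)*2 = (17/23)*2 = 34/23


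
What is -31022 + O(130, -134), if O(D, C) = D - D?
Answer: -31022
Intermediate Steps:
O(D, C) = 0
-31022 + O(130, -134) = -31022 + 0 = -31022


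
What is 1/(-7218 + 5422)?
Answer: -1/1796 ≈ -0.00055679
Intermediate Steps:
1/(-7218 + 5422) = 1/(-1796) = -1/1796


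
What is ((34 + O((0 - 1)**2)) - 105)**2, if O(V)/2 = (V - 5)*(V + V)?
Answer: 7569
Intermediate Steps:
O(V) = 4*V*(-5 + V) (O(V) = 2*((V - 5)*(V + V)) = 2*((-5 + V)*(2*V)) = 2*(2*V*(-5 + V)) = 4*V*(-5 + V))
((34 + O((0 - 1)**2)) - 105)**2 = ((34 + 4*(0 - 1)**2*(-5 + (0 - 1)**2)) - 105)**2 = ((34 + 4*(-1)**2*(-5 + (-1)**2)) - 105)**2 = ((34 + 4*1*(-5 + 1)) - 105)**2 = ((34 + 4*1*(-4)) - 105)**2 = ((34 - 16) - 105)**2 = (18 - 105)**2 = (-87)**2 = 7569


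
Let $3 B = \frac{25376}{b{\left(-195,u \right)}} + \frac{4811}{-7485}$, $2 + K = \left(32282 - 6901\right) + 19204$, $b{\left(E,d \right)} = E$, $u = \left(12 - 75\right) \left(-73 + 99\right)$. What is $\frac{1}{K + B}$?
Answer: $\frac{22455}{1000132406} \approx 2.2452 \cdot 10^{-5}$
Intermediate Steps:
$u = -1638$ ($u = \left(-63\right) 26 = -1638$)
$K = 44583$ ($K = -2 + \left(\left(32282 - 6901\right) + 19204\right) = -2 + \left(25381 + 19204\right) = -2 + 44585 = 44583$)
$B = - \frac{978859}{22455}$ ($B = \frac{\frac{25376}{-195} + \frac{4811}{-7485}}{3} = \frac{25376 \left(- \frac{1}{195}\right) + 4811 \left(- \frac{1}{7485}\right)}{3} = \frac{- \frac{1952}{15} - \frac{4811}{7485}}{3} = \frac{1}{3} \left(- \frac{978859}{7485}\right) = - \frac{978859}{22455} \approx -43.592$)
$\frac{1}{K + B} = \frac{1}{44583 - \frac{978859}{22455}} = \frac{1}{\frac{1000132406}{22455}} = \frac{22455}{1000132406}$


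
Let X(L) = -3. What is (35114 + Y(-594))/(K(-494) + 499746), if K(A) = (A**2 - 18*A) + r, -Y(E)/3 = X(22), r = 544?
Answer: 35123/753218 ≈ 0.046631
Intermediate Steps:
Y(E) = 9 (Y(E) = -3*(-3) = 9)
K(A) = 544 + A**2 - 18*A (K(A) = (A**2 - 18*A) + 544 = 544 + A**2 - 18*A)
(35114 + Y(-594))/(K(-494) + 499746) = (35114 + 9)/((544 + (-494)**2 - 18*(-494)) + 499746) = 35123/((544 + 244036 + 8892) + 499746) = 35123/(253472 + 499746) = 35123/753218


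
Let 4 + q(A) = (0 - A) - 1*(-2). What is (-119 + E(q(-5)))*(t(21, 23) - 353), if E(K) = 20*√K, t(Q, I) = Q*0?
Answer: 42007 - 7060*√3 ≈ 29779.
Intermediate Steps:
t(Q, I) = 0
q(A) = -2 - A (q(A) = -4 + ((0 - A) - 1*(-2)) = -4 + (-A + 2) = -4 + (2 - A) = -2 - A)
(-119 + E(q(-5)))*(t(21, 23) - 353) = (-119 + 20*√(-2 - 1*(-5)))*(0 - 353) = (-119 + 20*√(-2 + 5))*(-353) = (-119 + 20*√3)*(-353) = 42007 - 7060*√3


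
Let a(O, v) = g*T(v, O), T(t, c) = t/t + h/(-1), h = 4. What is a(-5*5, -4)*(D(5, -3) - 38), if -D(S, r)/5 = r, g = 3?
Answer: 207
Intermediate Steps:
T(t, c) = -3 (T(t, c) = t/t + 4/(-1) = 1 + 4*(-1) = 1 - 4 = -3)
D(S, r) = -5*r
a(O, v) = -9 (a(O, v) = 3*(-3) = -9)
a(-5*5, -4)*(D(5, -3) - 38) = -9*(-5*(-3) - 38) = -9*(15 - 38) = -9*(-23) = 207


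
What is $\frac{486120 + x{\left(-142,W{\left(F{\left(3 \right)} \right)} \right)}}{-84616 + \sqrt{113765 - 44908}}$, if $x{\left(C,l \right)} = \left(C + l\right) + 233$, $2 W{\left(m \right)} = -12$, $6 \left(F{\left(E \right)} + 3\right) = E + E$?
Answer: $- \frac{41140722280}{7159798599} - \frac{486205 \sqrt{68857}}{7159798599} \approx -5.7639$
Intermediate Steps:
$F{\left(E \right)} = -3 + \frac{E}{3}$ ($F{\left(E \right)} = -3 + \frac{E + E}{6} = -3 + \frac{2 E}{6} = -3 + \frac{E}{3}$)
$W{\left(m \right)} = -6$ ($W{\left(m \right)} = \frac{1}{2} \left(-12\right) = -6$)
$x{\left(C,l \right)} = 233 + C + l$
$\frac{486120 + x{\left(-142,W{\left(F{\left(3 \right)} \right)} \right)}}{-84616 + \sqrt{113765 - 44908}} = \frac{486120 - -85}{-84616 + \sqrt{113765 - 44908}} = \frac{486120 + 85}{-84616 + \sqrt{68857}} = \frac{486205}{-84616 + \sqrt{68857}}$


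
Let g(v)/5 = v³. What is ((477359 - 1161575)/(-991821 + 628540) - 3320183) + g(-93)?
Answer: -2667196792792/363281 ≈ -7.3420e+6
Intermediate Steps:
g(v) = 5*v³
((477359 - 1161575)/(-991821 + 628540) - 3320183) + g(-93) = ((477359 - 1161575)/(-991821 + 628540) - 3320183) + 5*(-93)³ = (-684216/(-363281) - 3320183) + 5*(-804357) = (-684216*(-1/363281) - 3320183) - 4021785 = (684216/363281 - 3320183) - 4021785 = -1206158716207/363281 - 4021785 = -2667196792792/363281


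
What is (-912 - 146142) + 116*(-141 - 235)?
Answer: -190670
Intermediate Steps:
(-912 - 146142) + 116*(-141 - 235) = -147054 + 116*(-376) = -147054 - 43616 = -190670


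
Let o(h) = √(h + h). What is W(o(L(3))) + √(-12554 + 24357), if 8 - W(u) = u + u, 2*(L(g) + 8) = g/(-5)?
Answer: 8 + √11803 - 2*I*√415/5 ≈ 116.64 - 8.1486*I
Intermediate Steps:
L(g) = -8 - g/10 (L(g) = -8 + (g/(-5))/2 = -8 + (g*(-⅕))/2 = -8 + (-g/5)/2 = -8 - g/10)
o(h) = √2*√h (o(h) = √(2*h) = √2*√h)
W(u) = 8 - 2*u (W(u) = 8 - (u + u) = 8 - 2*u)
W(o(L(3))) + √(-12554 + 24357) = (8 - 2*√2*√(-8 - ⅒*3)) + √(-12554 + 24357) = (8 - 2*√2*√(-8 - 3/10)) + √11803 = (8 - 2*√2*√(-83/10)) + √11803 = (8 - 2*√2*I*√830/10) + √11803 = (8 - 2*I*√415/5) + √11803 = 8 + √11803 - 2*I*√415/5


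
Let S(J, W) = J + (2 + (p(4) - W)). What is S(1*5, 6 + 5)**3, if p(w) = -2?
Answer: -216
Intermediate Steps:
S(J, W) = J - W (S(J, W) = J + (2 + (-2 - W)) = J - W)
S(1*5, 6 + 5)**3 = (1*5 - (6 + 5))**3 = (5 - 1*11)**3 = (5 - 11)**3 = (-6)**3 = -216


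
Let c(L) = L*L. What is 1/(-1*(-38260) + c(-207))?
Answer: 1/81109 ≈ 1.2329e-5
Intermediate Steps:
c(L) = L²
1/(-1*(-38260) + c(-207)) = 1/(-1*(-38260) + (-207)²) = 1/(38260 + 42849) = 1/81109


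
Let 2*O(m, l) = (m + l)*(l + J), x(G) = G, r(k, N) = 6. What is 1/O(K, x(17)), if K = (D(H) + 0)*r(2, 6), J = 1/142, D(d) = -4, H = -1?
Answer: -284/16905 ≈ -0.016800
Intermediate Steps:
J = 1/142 ≈ 0.0070423
K = -24 (K = (-4 + 0)*6 = -4*6 = -24)
O(m, l) = (1/142 + l)*(l + m)/2 (O(m, l) = ((m + l)*(l + 1/142))/2 = ((l + m)*(1/142 + l))/2 = ((1/142 + l)*(l + m))/2 = (1/142 + l)*(l + m)/2)
1/O(K, x(17)) = 1/((½)*17² + (1/284)*17 + (1/284)*(-24) + (½)*17*(-24)) = 1/((½)*289 + 17/284 - 6/71 - 204) = 1/(289/2 + 17/284 - 6/71 - 204) = 1/(-16905/284) = -284/16905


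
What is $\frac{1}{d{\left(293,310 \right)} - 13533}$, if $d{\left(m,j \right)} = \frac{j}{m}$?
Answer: $- \frac{293}{3964859} \approx -7.3899 \cdot 10^{-5}$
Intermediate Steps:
$\frac{1}{d{\left(293,310 \right)} - 13533} = \frac{1}{\frac{310}{293} - 13533} = \frac{1}{- \frac{3964859}{293}} = - \frac{293}{3964859}$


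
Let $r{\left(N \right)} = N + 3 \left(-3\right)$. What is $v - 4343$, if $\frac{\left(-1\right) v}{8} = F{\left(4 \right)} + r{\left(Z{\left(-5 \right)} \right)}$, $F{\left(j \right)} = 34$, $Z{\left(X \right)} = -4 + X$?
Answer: $-4471$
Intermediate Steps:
$r{\left(N \right)} = -9 + N$ ($r{\left(N \right)} = N - 9 = -9 + N$)
$v = -128$ ($v = - 8 \left(34 - 18\right) = \left(-8\right) 16 = -128$)
$v - 4343 = -128 - 4343 = -4471$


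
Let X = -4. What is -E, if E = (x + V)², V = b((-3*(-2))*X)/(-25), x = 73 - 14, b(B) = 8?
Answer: -2152089/625 ≈ -3443.3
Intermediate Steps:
x = 59
V = -8/25 (V = 8/(-25) = 8*(-1/25) = -8/25 ≈ -0.32000)
E = 2152089/625 (E = (59 - 8/25)² = (1467/25)² = 2152089/625 ≈ 3443.3)
-E = -1*2152089/625 = -2152089/625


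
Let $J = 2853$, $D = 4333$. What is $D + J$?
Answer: $7186$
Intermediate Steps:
$D + J = 4333 + 2853 = 7186$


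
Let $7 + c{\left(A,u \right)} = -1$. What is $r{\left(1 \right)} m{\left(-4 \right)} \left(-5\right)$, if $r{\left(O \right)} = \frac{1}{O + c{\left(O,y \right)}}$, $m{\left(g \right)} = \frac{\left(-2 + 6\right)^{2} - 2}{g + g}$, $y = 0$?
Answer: $- \frac{5}{4} \approx -1.25$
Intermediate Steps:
$c{\left(A,u \right)} = -8$ ($c{\left(A,u \right)} = -7 - 1 = -8$)
$m{\left(g \right)} = \frac{7}{g}$ ($m{\left(g \right)} = \frac{4^{2} - 2}{2 g} = \left(16 - 2\right) \frac{1}{2 g} = 14 \frac{1}{2 g} = \frac{7}{g}$)
$r{\left(O \right)} = \frac{1}{-8 + O}$ ($r{\left(O \right)} = \frac{1}{O - 8} = \frac{1}{-8 + O}$)
$r{\left(1 \right)} m{\left(-4 \right)} \left(-5\right) = \frac{7 \frac{1}{-4}}{-8 + 1} \left(-5\right) = \frac{7 \left(- \frac{1}{4}\right)}{-7} \left(-5\right) = \left(- \frac{1}{7}\right) \left(- \frac{7}{4}\right) \left(-5\right) = \frac{1}{4} \left(-5\right) = - \frac{5}{4}$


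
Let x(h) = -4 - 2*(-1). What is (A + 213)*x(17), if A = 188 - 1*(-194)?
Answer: -1190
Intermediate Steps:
x(h) = -2 (x(h) = -4 + 2 = -2)
A = 382 (A = 188 + 194 = 382)
(A + 213)*x(17) = (382 + 213)*(-2) = 595*(-2) = -1190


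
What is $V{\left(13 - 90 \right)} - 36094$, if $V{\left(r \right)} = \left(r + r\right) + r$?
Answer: $-36325$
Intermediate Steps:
$V{\left(r \right)} = 3 r$ ($V{\left(r \right)} = 2 r + r = 3 r$)
$V{\left(13 - 90 \right)} - 36094 = 3 \left(13 - 90\right) - 36094 = 3 \left(-77\right) - 36094 = -231 - 36094 = -36325$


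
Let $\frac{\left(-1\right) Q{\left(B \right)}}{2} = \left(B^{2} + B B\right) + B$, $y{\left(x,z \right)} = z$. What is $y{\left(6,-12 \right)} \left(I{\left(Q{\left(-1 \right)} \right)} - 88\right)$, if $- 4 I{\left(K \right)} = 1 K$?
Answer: $1050$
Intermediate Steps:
$Q{\left(B \right)} = - 4 B^{2} - 2 B$ ($Q{\left(B \right)} = - 2 \left(\left(B^{2} + B B\right) + B\right) = - 2 \left(\left(B^{2} + B^{2}\right) + B\right) = - 2 \left(2 B^{2} + B\right) = - 2 \left(B + 2 B^{2}\right) = - 4 B^{2} - 2 B$)
$I{\left(K \right)} = - \frac{K}{4}$ ($I{\left(K \right)} = - \frac{1 K}{4} = - \frac{K}{4}$)
$y{\left(6,-12 \right)} \left(I{\left(Q{\left(-1 \right)} \right)} - 88\right) = - 12 \left(- \frac{\left(-2\right) \left(-1\right) \left(1 + 2 \left(-1\right)\right)}{4} - 88\right) = - 12 \left(- \frac{\left(-2\right) \left(-1\right) \left(1 - 2\right)}{4} - 88\right) = - 12 \left(- \frac{\left(-2\right) \left(-1\right) \left(-1\right)}{4} - 88\right) = - 12 \left(\left(- \frac{1}{4}\right) \left(-2\right) - 88\right) = - 12 \left(\frac{1}{2} - 88\right) = \left(-12\right) \left(- \frac{175}{2}\right) = 1050$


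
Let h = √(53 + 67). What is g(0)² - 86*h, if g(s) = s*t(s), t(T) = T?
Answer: -172*√30 ≈ -942.08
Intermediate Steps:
h = 2*√30 (h = √120 = 2*√30 ≈ 10.954)
g(s) = s² (g(s) = s*s = s²)
g(0)² - 86*h = (0²)² - 172*√30 = 0² - 172*√30 = 0 - 172*√30 = -172*√30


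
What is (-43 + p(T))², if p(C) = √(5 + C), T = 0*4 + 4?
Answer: 1600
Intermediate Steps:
T = 4 (T = 0 + 4 = 4)
(-43 + p(T))² = (-43 + √(5 + 4))² = (-43 + √9)² = (-43 + 3)² = (-40)² = 1600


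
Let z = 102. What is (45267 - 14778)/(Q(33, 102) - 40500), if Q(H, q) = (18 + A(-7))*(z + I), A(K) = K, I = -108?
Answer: -10163/13522 ≈ -0.75159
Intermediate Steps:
Q(H, q) = -66 (Q(H, q) = (18 - 7)*(102 - 108) = 11*(-6) = -66)
(45267 - 14778)/(Q(33, 102) - 40500) = (45267 - 14778)/(-66 - 40500) = 30489/(-40566) = 30489*(-1/40566) = -10163/13522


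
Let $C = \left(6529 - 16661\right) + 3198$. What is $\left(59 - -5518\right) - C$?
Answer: $12511$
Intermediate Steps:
$C = -6934$ ($C = -10132 + 3198 = -6934$)
$\left(59 - -5518\right) - C = \left(59 - -5518\right) - -6934 = \left(59 + 5518\right) + 6934 = 5577 + 6934 = 12511$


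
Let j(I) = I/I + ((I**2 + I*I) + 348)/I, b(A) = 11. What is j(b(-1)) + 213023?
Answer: 2343854/11 ≈ 2.1308e+5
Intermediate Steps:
j(I) = 1 + (348 + 2*I**2)/I (j(I) = 1 + ((I**2 + I**2) + 348)/I = 1 + (2*I**2 + 348)/I = 1 + (348 + 2*I**2)/I)
j(b(-1)) + 213023 = (1 + 2*11 + 348/11) + 213023 = (1 + 22 + 348*(1/11)) + 213023 = (1 + 22 + 348/11) + 213023 = 601/11 + 213023 = 2343854/11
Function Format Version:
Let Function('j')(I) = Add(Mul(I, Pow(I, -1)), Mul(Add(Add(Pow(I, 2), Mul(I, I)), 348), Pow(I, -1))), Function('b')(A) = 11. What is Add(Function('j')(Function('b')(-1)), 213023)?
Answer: Rational(2343854, 11) ≈ 2.1308e+5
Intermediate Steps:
Function('j')(I) = Add(1, Mul(Pow(I, -1), Add(348, Mul(2, Pow(I, 2))))) (Function('j')(I) = Add(1, Mul(Add(Add(Pow(I, 2), Pow(I, 2)), 348), Pow(I, -1))) = Add(1, Mul(Add(Mul(2, Pow(I, 2)), 348), Pow(I, -1))) = Add(1, Mul(Add(348, Mul(2, Pow(I, 2))), Pow(I, -1))) = Add(1, Mul(Pow(I, -1), Add(348, Mul(2, Pow(I, 2))))))
Add(Function('j')(Function('b')(-1)), 213023) = Add(Add(1, Mul(2, 11), Mul(348, Pow(11, -1))), 213023) = Add(Add(1, 22, Mul(348, Rational(1, 11))), 213023) = Add(Add(1, 22, Rational(348, 11)), 213023) = Add(Rational(601, 11), 213023) = Rational(2343854, 11)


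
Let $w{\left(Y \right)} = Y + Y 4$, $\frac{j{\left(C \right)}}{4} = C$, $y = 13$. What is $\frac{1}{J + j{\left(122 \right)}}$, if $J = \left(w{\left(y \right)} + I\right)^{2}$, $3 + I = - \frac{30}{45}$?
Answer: $\frac{9}{38248} \approx 0.00023531$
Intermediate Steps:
$j{\left(C \right)} = 4 C$
$w{\left(Y \right)} = 5 Y$ ($w{\left(Y \right)} = Y + 4 Y = 5 Y$)
$I = - \frac{11}{3}$ ($I = -3 - \frac{30}{45} = -3 - \frac{2}{3} = - \frac{11}{3} \approx -3.6667$)
$J = \frac{33856}{9}$ ($J = \left(5 \cdot 13 - \frac{11}{3}\right)^{2} = \left(65 - \frac{11}{3}\right)^{2} = \left(\frac{184}{3}\right)^{2} = \frac{33856}{9} \approx 3761.8$)
$\frac{1}{J + j{\left(122 \right)}} = \frac{1}{\frac{33856}{9} + 4 \cdot 122} = \frac{1}{\frac{33856}{9} + 488} = \frac{1}{\frac{38248}{9}} = \frac{9}{38248}$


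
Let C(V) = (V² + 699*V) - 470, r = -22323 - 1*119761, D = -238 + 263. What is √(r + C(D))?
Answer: I*√124454 ≈ 352.78*I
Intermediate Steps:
D = 25
r = -142084 (r = -22323 - 119761 = -142084)
C(V) = -470 + V² + 699*V
√(r + C(D)) = √(-142084 + (-470 + 25² + 699*25)) = √(-142084 + (-470 + 625 + 17475)) = √(-142084 + 17630) = √(-124454) = I*√124454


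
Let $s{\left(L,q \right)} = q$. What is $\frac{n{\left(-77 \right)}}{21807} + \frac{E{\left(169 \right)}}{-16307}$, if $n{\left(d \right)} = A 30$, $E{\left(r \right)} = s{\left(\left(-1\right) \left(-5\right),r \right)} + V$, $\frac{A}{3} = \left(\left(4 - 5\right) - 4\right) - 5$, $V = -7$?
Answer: $- \frac{2023226}{39511861} \approx -0.051206$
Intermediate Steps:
$A = -30$ ($A = 3 \left(\left(\left(4 - 5\right) - 4\right) - 5\right) = 3 \left(\left(-1 - 4\right) - 5\right) = 3 \left(-5 - 5\right) = 3 \left(-10\right) = -30$)
$E{\left(r \right)} = -7 + r$ ($E{\left(r \right)} = r - 7 = -7 + r$)
$n{\left(d \right)} = -900$ ($n{\left(d \right)} = \left(-30\right) 30 = -900$)
$\frac{n{\left(-77 \right)}}{21807} + \frac{E{\left(169 \right)}}{-16307} = - \frac{900}{21807} + \frac{-7 + 169}{-16307} = \left(-900\right) \frac{1}{21807} + 162 \left(- \frac{1}{16307}\right) = - \frac{100}{2423} - \frac{162}{16307} = - \frac{2023226}{39511861}$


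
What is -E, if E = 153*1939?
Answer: -296667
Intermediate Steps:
E = 296667
-E = -1*296667 = -296667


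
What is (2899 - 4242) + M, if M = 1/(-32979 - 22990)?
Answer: -75166368/55969 ≈ -1343.0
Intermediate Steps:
M = -1/55969 (M = 1/(-55969) = -1/55969 ≈ -1.7867e-5)
(2899 - 4242) + M = (2899 - 4242) - 1/55969 = -1343 - 1/55969 = -75166368/55969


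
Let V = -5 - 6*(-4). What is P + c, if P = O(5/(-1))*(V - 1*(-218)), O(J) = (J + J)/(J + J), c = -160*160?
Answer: -25363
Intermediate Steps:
V = 19 (V = -5 + 24 = 19)
c = -25600
O(J) = 1 (O(J) = (2*J)/((2*J)) = (2*J)*(1/(2*J)) = 1)
P = 237 (P = 1*(19 - 1*(-218)) = 1*(19 + 218) = 1*237 = 237)
P + c = 237 - 25600 = -25363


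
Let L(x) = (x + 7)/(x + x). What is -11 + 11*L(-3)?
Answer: -55/3 ≈ -18.333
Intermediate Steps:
L(x) = (7 + x)/(2*x) (L(x) = (7 + x)/((2*x)) = (7 + x)*(1/(2*x)) = (7 + x)/(2*x))
-11 + 11*L(-3) = -11 + 11*((1/2)*(7 - 3)/(-3)) = -11 + 11*((1/2)*(-1/3)*4) = -11 + 11*(-2/3) = -11 - 22/3 = -55/3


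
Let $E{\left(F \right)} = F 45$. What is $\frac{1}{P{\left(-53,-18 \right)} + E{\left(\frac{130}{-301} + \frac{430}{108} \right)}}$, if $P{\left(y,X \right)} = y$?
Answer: $\frac{1806}{192757} \approx 0.0093693$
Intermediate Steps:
$E{\left(F \right)} = 45 F$
$\frac{1}{P{\left(-53,-18 \right)} + E{\left(\frac{130}{-301} + \frac{430}{108} \right)}} = \frac{1}{-53 + 45 \left(\frac{130}{-301} + \frac{430}{108}\right)} = \frac{1}{-53 + 45 \left(130 \left(- \frac{1}{301}\right) + 430 \cdot \frac{1}{108}\right)} = \frac{1}{-53 + 45 \left(- \frac{130}{301} + \frac{215}{54}\right)} = \frac{1}{-53 + 45 \cdot \frac{57695}{16254}} = \frac{1}{-53 + \frac{288475}{1806}} = \frac{1}{\frac{192757}{1806}} = \frac{1806}{192757}$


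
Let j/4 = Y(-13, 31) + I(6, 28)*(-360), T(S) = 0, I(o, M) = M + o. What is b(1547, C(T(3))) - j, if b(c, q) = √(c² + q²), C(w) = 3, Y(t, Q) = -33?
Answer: 49092 + √2393218 ≈ 50639.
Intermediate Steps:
j = -49092 (j = 4*(-33 + (28 + 6)*(-360)) = 4*(-33 + 34*(-360)) = 4*(-33 - 12240) = 4*(-12273) = -49092)
b(1547, C(T(3))) - j = √(1547² + 3²) - 1*(-49092) = √(2393209 + 9) + 49092 = √2393218 + 49092 = 49092 + √2393218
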